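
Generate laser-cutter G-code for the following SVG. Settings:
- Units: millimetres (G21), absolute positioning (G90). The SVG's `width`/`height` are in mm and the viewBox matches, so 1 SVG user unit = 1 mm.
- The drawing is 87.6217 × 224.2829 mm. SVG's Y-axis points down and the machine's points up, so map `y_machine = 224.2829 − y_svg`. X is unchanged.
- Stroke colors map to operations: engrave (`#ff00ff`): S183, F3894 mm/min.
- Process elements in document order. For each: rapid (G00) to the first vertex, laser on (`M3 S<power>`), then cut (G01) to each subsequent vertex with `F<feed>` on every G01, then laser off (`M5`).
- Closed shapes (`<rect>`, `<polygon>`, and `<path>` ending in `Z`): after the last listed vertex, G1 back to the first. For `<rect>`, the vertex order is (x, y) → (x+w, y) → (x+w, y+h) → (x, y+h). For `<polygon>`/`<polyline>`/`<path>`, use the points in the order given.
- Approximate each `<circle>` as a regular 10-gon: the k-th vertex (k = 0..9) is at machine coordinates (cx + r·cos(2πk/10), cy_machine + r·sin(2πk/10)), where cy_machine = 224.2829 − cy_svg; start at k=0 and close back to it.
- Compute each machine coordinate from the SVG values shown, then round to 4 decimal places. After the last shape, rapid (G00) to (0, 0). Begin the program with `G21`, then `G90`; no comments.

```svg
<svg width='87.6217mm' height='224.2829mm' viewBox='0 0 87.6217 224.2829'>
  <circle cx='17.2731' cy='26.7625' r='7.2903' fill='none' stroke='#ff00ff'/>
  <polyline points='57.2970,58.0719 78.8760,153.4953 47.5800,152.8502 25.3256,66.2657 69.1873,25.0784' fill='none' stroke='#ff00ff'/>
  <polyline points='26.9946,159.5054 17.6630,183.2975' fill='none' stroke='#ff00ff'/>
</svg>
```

viewBox `0 0 87.6217 224.2829` with mm width/height → 1 unit = 1 mm. Flip: y_m = 224.2829 − y_svg.

**Shape 1** — `<circle>` circle, stroke `#ff00ff` → engrave (S183, F3894). Machine vertices: (24.5634,197.5204) → (23.1711,201.8055) → (19.5259,204.4539) → (15.0203,204.4539) → (11.3751,201.8055) → (9.9828,197.5204) → (11.3751,193.2353) → (15.0203,190.5869) → (19.5259,190.5869) → (23.1711,193.2353) → (24.5634,197.5204). Closed: final G1 returns to the first vertex.

**Shape 2** — `<polyline>` open polyline, stroke `#ff00ff` → engrave (S183, F3894). Machine vertices: (57.2970,166.2110) → (78.8760,70.7876) → (47.5800,71.4327) → (25.3256,158.0172) → (69.1873,199.2045). Open path.

**Shape 3** — `<polyline>` line segment, stroke `#ff00ff` → engrave (S183, F3894). Machine vertices: (26.9946,64.7775) → (17.6630,40.9854). Open path.

G21
G90
G00 X24.5634 Y197.5204
M3 S183
G01 X23.1711 Y201.8055 F3894
G01 X19.5259 Y204.4539 F3894
G01 X15.0203 Y204.4539 F3894
G01 X11.3751 Y201.8055 F3894
G01 X9.9828 Y197.5204 F3894
G01 X11.3751 Y193.2353 F3894
G01 X15.0203 Y190.5869 F3894
G01 X19.5259 Y190.5869 F3894
G01 X23.1711 Y193.2353 F3894
G01 X24.5634 Y197.5204 F3894
M5
G00 X57.2970 Y166.2110
M3 S183
G01 X78.8760 Y70.7876 F3894
G01 X47.5800 Y71.4327 F3894
G01 X25.3256 Y158.0172 F3894
G01 X69.1873 Y199.2045 F3894
M5
G00 X26.9946 Y64.7775
M3 S183
G01 X17.6630 Y40.9854 F3894
M5
G00 X0.0000 Y0.0000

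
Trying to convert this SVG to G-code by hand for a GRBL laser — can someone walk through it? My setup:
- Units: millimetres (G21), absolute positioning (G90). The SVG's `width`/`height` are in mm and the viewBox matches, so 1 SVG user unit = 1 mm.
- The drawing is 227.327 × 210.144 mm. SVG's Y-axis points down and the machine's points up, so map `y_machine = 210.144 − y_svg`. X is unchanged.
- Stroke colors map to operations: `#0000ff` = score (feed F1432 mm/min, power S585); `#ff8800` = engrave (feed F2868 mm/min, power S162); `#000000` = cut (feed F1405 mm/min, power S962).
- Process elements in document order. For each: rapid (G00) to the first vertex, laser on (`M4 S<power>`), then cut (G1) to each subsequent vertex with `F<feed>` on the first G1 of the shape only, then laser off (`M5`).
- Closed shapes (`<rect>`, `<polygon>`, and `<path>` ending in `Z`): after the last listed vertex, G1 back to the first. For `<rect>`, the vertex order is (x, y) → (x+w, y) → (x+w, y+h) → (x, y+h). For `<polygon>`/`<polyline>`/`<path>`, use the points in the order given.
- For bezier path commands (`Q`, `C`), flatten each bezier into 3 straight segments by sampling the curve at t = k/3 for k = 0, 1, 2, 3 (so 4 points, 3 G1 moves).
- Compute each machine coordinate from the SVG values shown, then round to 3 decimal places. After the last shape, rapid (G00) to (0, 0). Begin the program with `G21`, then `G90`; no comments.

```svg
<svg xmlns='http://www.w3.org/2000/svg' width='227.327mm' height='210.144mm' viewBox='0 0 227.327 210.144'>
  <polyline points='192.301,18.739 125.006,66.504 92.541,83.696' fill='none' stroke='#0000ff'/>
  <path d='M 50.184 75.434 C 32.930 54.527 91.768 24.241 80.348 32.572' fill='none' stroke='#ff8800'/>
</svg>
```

G21
G90
G00 X192.301 Y191.405
M4 S585
G1 X125.006 Y143.640 F1432
G1 X92.541 Y126.448
M5
G00 X50.184 Y134.710
M4 S162
G1 X52.874 Y156.966 F2868
G1 X73.769 Y174.808
G1 X80.348 Y177.572
M5
G00 X0.000 Y0.000

1 u = 1 mm; y_m = 210.144 − y.

[1] `<polyline>` open polyline, #0000ff→score S585 F1432: (192.301,191.405) → (125.006,143.640) → (92.541,126.448)

[2] `<path>` cubic bezier, #ff8800→engrave S162 F2868: (50.184,134.710) → (52.874,156.966) → (73.769,174.808) → (80.348,177.572)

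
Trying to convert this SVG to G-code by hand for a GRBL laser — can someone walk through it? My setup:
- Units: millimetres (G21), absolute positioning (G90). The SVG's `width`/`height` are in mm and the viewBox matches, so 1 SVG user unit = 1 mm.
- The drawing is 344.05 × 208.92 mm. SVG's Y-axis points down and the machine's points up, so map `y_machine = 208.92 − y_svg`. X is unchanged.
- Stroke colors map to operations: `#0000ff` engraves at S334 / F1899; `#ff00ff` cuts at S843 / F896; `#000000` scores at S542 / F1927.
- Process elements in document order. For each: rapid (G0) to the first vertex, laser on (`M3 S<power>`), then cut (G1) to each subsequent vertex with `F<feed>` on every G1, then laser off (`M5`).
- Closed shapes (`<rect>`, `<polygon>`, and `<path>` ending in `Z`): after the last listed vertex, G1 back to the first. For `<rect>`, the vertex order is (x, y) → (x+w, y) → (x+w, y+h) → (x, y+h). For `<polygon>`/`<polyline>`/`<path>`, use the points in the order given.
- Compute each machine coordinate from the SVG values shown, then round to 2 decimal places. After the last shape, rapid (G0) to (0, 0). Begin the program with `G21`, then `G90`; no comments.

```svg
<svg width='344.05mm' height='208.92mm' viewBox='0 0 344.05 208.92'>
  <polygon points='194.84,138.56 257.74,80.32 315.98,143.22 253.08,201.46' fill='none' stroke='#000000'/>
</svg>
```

G21
G90
G0 X194.84 Y70.36
M3 S542
G1 X257.74 Y128.60 F1927
G1 X315.98 Y65.70 F1927
G1 X253.08 Y7.46 F1927
G1 X194.84 Y70.36 F1927
M5
G0 X0.00 Y0.00

viewBox `0 0 344.05 208.92` with mm width/height → 1 unit = 1 mm. Flip: y_m = 208.92 − y_svg.

**Shape 1** — `<polygon>` regular polygon, stroke `#000000` → score (S542, F1927). Machine vertices: (194.84,70.36) → (257.74,128.60) → (315.98,65.70) → (253.08,7.46) → (194.84,70.36). Closed: final G1 returns to the first vertex.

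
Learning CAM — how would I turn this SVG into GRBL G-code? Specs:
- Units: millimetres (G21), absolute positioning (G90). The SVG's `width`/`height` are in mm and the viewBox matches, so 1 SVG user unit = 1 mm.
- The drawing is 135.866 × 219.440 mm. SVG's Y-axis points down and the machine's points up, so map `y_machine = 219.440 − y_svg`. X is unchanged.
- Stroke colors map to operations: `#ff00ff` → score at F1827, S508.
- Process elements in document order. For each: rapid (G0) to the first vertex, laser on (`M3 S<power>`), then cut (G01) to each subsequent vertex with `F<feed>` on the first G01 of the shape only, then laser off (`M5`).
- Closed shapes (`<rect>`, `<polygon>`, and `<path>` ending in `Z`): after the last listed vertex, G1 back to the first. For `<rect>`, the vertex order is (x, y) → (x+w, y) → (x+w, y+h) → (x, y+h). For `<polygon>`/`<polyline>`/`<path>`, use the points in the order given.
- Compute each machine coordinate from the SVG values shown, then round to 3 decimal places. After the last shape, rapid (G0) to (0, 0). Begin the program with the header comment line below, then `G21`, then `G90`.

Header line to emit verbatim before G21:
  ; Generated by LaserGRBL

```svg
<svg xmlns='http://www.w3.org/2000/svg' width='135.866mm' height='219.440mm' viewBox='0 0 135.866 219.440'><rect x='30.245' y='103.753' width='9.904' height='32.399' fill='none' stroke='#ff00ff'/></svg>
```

; Generated by LaserGRBL
G21
G90
G0 X30.245 Y115.687
M3 S508
G01 X40.149 Y115.687 F1827
G01 X40.149 Y83.288
G01 X30.245 Y83.288
G01 X30.245 Y115.687
M5
G0 X0.000 Y0.000

Since the viewBox matches the mm dimensions, user units are millimetres directly. The only transform is the Y-flip y_m = 219.440 − y_svg.

Shape 1 is a rectangle drawn with `<rect>`. Its stroke #ff00ff means score at S508, F1827. After flipping Y the toolpath is (30.245,115.687) → (40.149,115.687) → (40.149,83.288) → (30.245,83.288) → (30.245,115.687), returning to the start.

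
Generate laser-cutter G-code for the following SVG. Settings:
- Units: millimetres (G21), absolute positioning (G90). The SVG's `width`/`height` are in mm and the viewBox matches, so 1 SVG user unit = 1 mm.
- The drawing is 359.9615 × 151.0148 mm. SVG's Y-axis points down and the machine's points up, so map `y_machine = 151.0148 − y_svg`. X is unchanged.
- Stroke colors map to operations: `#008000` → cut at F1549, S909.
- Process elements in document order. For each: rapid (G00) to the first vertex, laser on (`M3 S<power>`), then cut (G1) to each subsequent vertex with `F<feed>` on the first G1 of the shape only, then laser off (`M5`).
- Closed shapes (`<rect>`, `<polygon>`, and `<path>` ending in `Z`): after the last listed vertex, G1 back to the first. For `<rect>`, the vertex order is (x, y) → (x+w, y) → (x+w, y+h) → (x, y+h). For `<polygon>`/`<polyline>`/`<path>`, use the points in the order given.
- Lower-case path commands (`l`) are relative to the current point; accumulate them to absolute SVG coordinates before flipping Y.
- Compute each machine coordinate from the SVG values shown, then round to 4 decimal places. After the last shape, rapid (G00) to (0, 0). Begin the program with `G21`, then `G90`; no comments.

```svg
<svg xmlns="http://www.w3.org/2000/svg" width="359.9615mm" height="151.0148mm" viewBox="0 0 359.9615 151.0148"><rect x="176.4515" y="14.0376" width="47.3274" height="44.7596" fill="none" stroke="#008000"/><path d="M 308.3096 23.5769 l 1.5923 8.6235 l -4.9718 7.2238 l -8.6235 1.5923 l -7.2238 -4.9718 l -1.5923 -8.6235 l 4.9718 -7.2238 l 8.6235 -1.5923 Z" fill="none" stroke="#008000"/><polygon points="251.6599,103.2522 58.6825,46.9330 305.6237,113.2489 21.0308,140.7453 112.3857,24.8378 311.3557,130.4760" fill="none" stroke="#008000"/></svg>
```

1 u = 1 mm; y_m = 151.0148 − y.

[1] `<rect>` rectangle, #008000→cut S909 F1549: (176.4515,136.9772) → (223.7789,136.9772) → (223.7789,92.2176) → (176.4515,92.2176) → (176.4515,136.9772) (closed)

[2] `<path>` regular polygon, #008000→cut S909 F1549: (308.3096,127.4379) → (309.9019,118.8144) → (304.9301,111.5906) → (296.3066,109.9983) → (289.0828,114.9701) → (287.4905,123.5936) → (292.4623,130.8174) → (301.0858,132.4097) → (308.3096,127.4379) (closed)

[3] `<polygon>` closed polygon, #008000→cut S909 F1549: (251.6599,47.7626) → (58.6825,104.0818) → (305.6237,37.7659) → (21.0308,10.2695) → (112.3857,126.1770) → (311.3557,20.5388) → (251.6599,47.7626) (closed)

G21
G90
G00 X176.4515 Y136.9772
M3 S909
G1 X223.7789 Y136.9772 F1549
G1 X223.7789 Y92.2176
G1 X176.4515 Y92.2176
G1 X176.4515 Y136.9772
M5
G00 X308.3096 Y127.4379
M3 S909
G1 X309.9019 Y118.8144 F1549
G1 X304.9301 Y111.5906
G1 X296.3066 Y109.9983
G1 X289.0828 Y114.9701
G1 X287.4905 Y123.5936
G1 X292.4623 Y130.8174
G1 X301.0858 Y132.4097
G1 X308.3096 Y127.4379
M5
G00 X251.6599 Y47.7626
M3 S909
G1 X58.6825 Y104.0818 F1549
G1 X305.6237 Y37.7659
G1 X21.0308 Y10.2695
G1 X112.3857 Y126.1770
G1 X311.3557 Y20.5388
G1 X251.6599 Y47.7626
M5
G00 X0.0000 Y0.0000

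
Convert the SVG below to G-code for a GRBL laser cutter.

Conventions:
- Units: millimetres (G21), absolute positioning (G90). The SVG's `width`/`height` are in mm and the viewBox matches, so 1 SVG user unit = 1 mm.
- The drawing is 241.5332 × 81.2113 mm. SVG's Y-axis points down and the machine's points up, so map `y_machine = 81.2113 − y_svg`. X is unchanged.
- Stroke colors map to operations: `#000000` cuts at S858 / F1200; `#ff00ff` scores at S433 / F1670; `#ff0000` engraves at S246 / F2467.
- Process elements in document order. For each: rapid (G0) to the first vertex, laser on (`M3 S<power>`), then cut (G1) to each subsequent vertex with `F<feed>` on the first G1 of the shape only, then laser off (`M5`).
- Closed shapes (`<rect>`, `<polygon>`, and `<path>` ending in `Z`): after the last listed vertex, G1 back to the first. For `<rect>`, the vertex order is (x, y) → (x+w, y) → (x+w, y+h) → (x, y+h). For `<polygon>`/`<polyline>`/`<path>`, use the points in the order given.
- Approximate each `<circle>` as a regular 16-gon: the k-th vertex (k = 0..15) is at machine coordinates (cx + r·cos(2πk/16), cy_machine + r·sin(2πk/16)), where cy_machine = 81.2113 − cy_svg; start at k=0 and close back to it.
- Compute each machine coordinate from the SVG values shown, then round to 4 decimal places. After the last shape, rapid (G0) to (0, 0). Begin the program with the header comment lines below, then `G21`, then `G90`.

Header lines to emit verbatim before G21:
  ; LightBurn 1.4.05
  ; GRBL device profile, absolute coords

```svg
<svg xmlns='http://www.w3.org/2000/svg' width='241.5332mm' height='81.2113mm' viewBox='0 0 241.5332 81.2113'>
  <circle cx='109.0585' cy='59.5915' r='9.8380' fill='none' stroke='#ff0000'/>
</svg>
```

Since the viewBox matches the mm dimensions, user units are millimetres directly. The only transform is the Y-flip y_m = 81.2113 − y_svg.

Shape 1 is a circle drawn with `<circle>`. Its stroke #ff0000 means engrave at S246, F2467. After flipping Y the toolpath is (118.8965,21.6198) → (118.1476,25.3846) → (116.0150,28.5763) → (112.8233,30.7089) → (109.0585,31.4578) → (105.2937,30.7089) → (102.1020,28.5763) → (99.9694,25.3846) → (99.2205,21.6198) → (99.9694,17.8550) → (102.1020,14.6633) → (105.2937,12.5307) → (109.0585,11.7818) → (112.8233,12.5307) → (116.0150,14.6633) → (118.1476,17.8550) → (118.8965,21.6198), returning to the start.

; LightBurn 1.4.05
; GRBL device profile, absolute coords
G21
G90
G0 X118.8965 Y21.6198
M3 S246
G1 X118.1476 Y25.3846 F2467
G1 X116.0150 Y28.5763
G1 X112.8233 Y30.7089
G1 X109.0585 Y31.4578
G1 X105.2937 Y30.7089
G1 X102.1020 Y28.5763
G1 X99.9694 Y25.3846
G1 X99.2205 Y21.6198
G1 X99.9694 Y17.8550
G1 X102.1020 Y14.6633
G1 X105.2937 Y12.5307
G1 X109.0585 Y11.7818
G1 X112.8233 Y12.5307
G1 X116.0150 Y14.6633
G1 X118.1476 Y17.8550
G1 X118.8965 Y21.6198
M5
G0 X0.0000 Y0.0000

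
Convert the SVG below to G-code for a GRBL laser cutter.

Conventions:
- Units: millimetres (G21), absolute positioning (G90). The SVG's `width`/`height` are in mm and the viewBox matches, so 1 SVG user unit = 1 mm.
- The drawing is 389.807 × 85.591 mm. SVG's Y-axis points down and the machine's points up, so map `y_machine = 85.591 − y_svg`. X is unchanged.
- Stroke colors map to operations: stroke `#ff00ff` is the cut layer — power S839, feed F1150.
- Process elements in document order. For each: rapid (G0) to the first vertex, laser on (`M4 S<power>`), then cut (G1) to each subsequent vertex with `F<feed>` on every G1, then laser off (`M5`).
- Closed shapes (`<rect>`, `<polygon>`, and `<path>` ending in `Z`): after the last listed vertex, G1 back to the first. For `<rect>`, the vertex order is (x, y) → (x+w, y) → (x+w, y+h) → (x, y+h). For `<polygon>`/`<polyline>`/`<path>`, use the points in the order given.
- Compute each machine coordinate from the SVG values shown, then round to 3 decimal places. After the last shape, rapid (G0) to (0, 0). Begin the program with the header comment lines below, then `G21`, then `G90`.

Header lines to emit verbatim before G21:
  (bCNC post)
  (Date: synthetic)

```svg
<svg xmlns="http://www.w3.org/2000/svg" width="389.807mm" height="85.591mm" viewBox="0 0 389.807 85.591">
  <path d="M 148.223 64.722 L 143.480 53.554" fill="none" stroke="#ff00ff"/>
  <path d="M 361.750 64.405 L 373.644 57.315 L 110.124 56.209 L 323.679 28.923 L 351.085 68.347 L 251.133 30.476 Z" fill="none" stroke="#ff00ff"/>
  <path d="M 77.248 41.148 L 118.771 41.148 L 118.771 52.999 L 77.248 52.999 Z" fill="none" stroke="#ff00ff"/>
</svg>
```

(bCNC post)
(Date: synthetic)
G21
G90
G0 X148.223 Y20.869
M4 S839
G1 X143.480 Y32.037 F1150
M5
G0 X361.750 Y21.186
M4 S839
G1 X373.644 Y28.276 F1150
G1 X110.124 Y29.382 F1150
G1 X323.679 Y56.668 F1150
G1 X351.085 Y17.244 F1150
G1 X251.133 Y55.115 F1150
G1 X361.750 Y21.186 F1150
M5
G0 X77.248 Y44.443
M4 S839
G1 X118.771 Y44.443 F1150
G1 X118.771 Y32.592 F1150
G1 X77.248 Y32.592 F1150
G1 X77.248 Y44.443 F1150
M5
G0 X0.000 Y0.000

Since the viewBox matches the mm dimensions, user units are millimetres directly. The only transform is the Y-flip y_m = 85.591 − y_svg.

Shape 1 is a line segment drawn with `<path>`. Its stroke #ff00ff means cut at S839, F1150. After flipping Y the toolpath is (148.223,20.869) → (143.480,32.037).

Shape 2 is a closed polygon drawn with `<path>`. Its stroke #ff00ff means cut at S839, F1150. After flipping Y the toolpath is (361.750,21.186) → (373.644,28.276) → (110.124,29.382) → (323.679,56.668) → (351.085,17.244) → (251.133,55.115) → (361.750,21.186), returning to the start.

Shape 3 is a rectangle drawn with `<path>`. Its stroke #ff00ff means cut at S839, F1150. After flipping Y the toolpath is (77.248,44.443) → (118.771,44.443) → (118.771,32.592) → (77.248,32.592) → (77.248,44.443), returning to the start.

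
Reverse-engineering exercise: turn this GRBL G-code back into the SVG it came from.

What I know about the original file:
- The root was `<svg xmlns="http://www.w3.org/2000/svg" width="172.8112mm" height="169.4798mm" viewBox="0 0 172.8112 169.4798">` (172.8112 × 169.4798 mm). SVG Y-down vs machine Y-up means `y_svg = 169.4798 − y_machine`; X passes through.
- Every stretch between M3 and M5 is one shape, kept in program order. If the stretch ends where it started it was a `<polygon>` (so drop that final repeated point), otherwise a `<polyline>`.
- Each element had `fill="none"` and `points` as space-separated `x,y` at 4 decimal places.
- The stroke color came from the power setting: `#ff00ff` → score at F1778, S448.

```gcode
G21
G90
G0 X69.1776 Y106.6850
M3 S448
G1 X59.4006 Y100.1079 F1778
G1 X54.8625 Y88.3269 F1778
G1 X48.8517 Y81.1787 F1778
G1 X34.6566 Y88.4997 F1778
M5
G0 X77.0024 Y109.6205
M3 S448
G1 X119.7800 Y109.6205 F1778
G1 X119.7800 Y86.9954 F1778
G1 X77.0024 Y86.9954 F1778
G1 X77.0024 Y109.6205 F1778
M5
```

<svg xmlns="http://www.w3.org/2000/svg" width="172.8112mm" height="169.4798mm" viewBox="0 0 172.8112 169.4798">
  <polyline points="69.1776,62.7948 59.4006,69.3719 54.8625,81.1529 48.8517,88.3011 34.6566,80.9801" fill="none" stroke="#ff00ff"/>
  <polygon points="77.0024,59.8593 119.7800,59.8593 119.7800,82.4844 77.0024,82.4844" fill="none" stroke="#ff00ff"/>
</svg>

y_svg = 169.4798 − y_m. Every run uses S448, so all elements get stroke `#ff00ff` (score).

[1] open run; points: 69.1776,62.7948 59.4006,69.3719 54.8625,81.1529 48.8517,88.3011 34.6566,80.9801

[2] closed run; points: 77.0024,59.8593 119.7800,59.8593 119.7800,82.4844 77.0024,82.4844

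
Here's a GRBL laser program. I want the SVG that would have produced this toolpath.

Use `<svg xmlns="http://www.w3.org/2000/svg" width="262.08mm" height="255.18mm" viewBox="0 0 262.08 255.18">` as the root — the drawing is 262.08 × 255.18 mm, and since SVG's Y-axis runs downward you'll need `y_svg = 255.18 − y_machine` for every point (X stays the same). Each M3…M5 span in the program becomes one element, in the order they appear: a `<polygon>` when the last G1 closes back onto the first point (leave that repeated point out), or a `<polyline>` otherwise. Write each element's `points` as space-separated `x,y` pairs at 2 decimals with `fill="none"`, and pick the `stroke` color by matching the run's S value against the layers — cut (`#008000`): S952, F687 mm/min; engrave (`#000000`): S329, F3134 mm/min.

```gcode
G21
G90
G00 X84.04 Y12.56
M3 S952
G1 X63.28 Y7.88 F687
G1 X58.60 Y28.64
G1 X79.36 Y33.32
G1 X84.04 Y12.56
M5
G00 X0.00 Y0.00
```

Machine Y-up, SVG Y-down with viewBox height 255.18, so y_svg = 255.18 − y_machine; X carries over. Every run uses S952, so all elements get stroke `#008000` (cut).

Run 1: The run returns to its start, so emit a `<polygon>` with points (Y-flipped): 84.04,242.62 63.28,247.30 58.60,226.54 79.36,221.86.

<svg xmlns="http://www.w3.org/2000/svg" width="262.08mm" height="255.18mm" viewBox="0 0 262.08 255.18">
  <polygon points="84.04,242.62 63.28,247.30 58.60,226.54 79.36,221.86" fill="none" stroke="#008000"/>
</svg>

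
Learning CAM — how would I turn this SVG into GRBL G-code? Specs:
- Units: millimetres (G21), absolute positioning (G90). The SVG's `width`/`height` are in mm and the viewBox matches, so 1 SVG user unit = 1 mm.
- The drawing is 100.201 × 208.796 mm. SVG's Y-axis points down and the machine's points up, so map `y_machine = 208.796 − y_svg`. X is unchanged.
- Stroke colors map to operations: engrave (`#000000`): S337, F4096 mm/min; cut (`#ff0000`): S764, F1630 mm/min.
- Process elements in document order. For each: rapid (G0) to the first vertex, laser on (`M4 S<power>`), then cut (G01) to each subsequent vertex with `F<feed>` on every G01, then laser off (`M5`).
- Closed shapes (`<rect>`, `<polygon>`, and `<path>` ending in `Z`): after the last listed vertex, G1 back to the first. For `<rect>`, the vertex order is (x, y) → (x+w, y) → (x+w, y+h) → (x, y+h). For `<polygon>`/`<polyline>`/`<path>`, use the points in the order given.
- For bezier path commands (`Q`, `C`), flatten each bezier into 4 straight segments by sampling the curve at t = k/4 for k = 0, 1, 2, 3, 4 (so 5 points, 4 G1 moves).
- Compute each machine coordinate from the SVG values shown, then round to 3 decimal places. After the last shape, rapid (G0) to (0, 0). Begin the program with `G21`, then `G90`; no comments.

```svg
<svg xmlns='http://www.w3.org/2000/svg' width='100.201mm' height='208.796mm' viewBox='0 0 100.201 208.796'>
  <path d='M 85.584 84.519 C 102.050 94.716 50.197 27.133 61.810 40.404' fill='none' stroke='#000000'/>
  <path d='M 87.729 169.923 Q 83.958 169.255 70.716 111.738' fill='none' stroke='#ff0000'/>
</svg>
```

G21
G90
G0 X85.584 Y124.277
M4 S337
G01 X87.183 Y128.734 F4096
G01 X75.517 Y147.487 F4096
G01 X62.941 Y165.664 F4096
G01 X61.810 Y168.392 F4096
M5
G0 X87.729 Y38.873
M4 S764
G01 X85.252 Y42.760 F1630
G01 X81.590 Y53.753 F1630
G01 X76.745 Y71.853 F1630
G01 X70.716 Y97.058 F1630
M5
G0 X0.000 Y0.000

Since the viewBox matches the mm dimensions, user units are millimetres directly. The only transform is the Y-flip y_m = 208.796 − y_svg.

Shape 1 is a cubic bezier drawn with `<path>`. Its stroke #000000 means engrave at S337, F4096. After flipping Y the toolpath is (85.584,124.277) → (87.183,128.734) → (75.517,147.487) → (62.941,165.664) → (61.810,168.392).

Shape 2 is a quadratic bezier drawn with `<path>`. Its stroke #ff0000 means cut at S764, F1630. After flipping Y the toolpath is (87.729,38.873) → (85.252,42.760) → (81.590,53.753) → (76.745,71.853) → (70.716,97.058).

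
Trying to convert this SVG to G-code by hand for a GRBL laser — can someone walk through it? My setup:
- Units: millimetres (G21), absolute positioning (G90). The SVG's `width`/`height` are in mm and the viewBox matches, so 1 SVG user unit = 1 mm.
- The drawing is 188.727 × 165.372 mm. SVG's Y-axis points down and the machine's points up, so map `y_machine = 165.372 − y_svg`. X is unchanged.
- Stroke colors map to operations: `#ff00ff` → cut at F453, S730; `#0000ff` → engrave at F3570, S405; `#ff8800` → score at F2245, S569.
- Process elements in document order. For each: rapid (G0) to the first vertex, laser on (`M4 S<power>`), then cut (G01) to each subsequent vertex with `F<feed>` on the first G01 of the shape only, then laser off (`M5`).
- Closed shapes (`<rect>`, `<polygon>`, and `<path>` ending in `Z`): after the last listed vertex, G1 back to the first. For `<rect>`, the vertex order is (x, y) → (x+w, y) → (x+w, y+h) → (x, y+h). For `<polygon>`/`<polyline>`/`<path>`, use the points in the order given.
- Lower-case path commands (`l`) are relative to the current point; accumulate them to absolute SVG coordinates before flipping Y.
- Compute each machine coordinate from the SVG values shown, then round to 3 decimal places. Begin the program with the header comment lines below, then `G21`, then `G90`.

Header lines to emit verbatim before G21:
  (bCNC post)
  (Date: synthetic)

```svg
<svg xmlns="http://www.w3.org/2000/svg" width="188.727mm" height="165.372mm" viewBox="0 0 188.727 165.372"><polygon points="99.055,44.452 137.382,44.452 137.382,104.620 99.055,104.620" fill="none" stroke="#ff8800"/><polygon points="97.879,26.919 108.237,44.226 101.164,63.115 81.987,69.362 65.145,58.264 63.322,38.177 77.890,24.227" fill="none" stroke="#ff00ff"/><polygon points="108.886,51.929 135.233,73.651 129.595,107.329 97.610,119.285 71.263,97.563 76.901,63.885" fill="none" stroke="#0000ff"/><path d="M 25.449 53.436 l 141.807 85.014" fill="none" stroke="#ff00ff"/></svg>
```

(bCNC post)
(Date: synthetic)
G21
G90
G0 X99.055 Y120.920
M4 S569
G01 X137.382 Y120.920 F2245
G01 X137.382 Y60.752
G01 X99.055 Y60.752
G01 X99.055 Y120.920
M5
G0 X97.879 Y138.453
M4 S730
G01 X108.237 Y121.146 F453
G01 X101.164 Y102.257
G01 X81.987 Y96.010
G01 X65.145 Y107.108
G01 X63.322 Y127.195
G01 X77.890 Y141.145
G01 X97.879 Y138.453
M5
G0 X108.886 Y113.443
M4 S405
G01 X135.233 Y91.721 F3570
G01 X129.595 Y58.043
G01 X97.610 Y46.087
G01 X71.263 Y67.809
G01 X76.901 Y101.487
G01 X108.886 Y113.443
M5
G0 X25.449 Y111.936
M4 S730
G01 X167.256 Y26.922 F453
M5

Since the viewBox matches the mm dimensions, user units are millimetres directly. The only transform is the Y-flip y_m = 165.372 − y_svg.

Shape 1 is a rectangle drawn with `<polygon>`. Its stroke #ff8800 means score at S569, F2245. After flipping Y the toolpath is (99.055,120.920) → (137.382,120.920) → (137.382,60.752) → (99.055,60.752) → (99.055,120.920), returning to the start.

Shape 2 is a regular polygon drawn with `<polygon>`. Its stroke #ff00ff means cut at S730, F453. After flipping Y the toolpath is (97.879,138.453) → (108.237,121.146) → (101.164,102.257) → (81.987,96.010) → (65.145,107.108) → (63.322,127.195) → (77.890,141.145) → (97.879,138.453), returning to the start.

Shape 3 is a regular polygon drawn with `<polygon>`. Its stroke #0000ff means engrave at S405, F3570. After flipping Y the toolpath is (108.886,113.443) → (135.233,91.721) → (129.595,58.043) → (97.610,46.087) → (71.263,67.809) → (76.901,101.487) → (108.886,113.443), returning to the start.

Shape 4 is a line segment drawn with `<path>`. Its stroke #ff00ff means cut at S730, F453. After flipping Y the toolpath is (25.449,111.936) → (167.256,26.922).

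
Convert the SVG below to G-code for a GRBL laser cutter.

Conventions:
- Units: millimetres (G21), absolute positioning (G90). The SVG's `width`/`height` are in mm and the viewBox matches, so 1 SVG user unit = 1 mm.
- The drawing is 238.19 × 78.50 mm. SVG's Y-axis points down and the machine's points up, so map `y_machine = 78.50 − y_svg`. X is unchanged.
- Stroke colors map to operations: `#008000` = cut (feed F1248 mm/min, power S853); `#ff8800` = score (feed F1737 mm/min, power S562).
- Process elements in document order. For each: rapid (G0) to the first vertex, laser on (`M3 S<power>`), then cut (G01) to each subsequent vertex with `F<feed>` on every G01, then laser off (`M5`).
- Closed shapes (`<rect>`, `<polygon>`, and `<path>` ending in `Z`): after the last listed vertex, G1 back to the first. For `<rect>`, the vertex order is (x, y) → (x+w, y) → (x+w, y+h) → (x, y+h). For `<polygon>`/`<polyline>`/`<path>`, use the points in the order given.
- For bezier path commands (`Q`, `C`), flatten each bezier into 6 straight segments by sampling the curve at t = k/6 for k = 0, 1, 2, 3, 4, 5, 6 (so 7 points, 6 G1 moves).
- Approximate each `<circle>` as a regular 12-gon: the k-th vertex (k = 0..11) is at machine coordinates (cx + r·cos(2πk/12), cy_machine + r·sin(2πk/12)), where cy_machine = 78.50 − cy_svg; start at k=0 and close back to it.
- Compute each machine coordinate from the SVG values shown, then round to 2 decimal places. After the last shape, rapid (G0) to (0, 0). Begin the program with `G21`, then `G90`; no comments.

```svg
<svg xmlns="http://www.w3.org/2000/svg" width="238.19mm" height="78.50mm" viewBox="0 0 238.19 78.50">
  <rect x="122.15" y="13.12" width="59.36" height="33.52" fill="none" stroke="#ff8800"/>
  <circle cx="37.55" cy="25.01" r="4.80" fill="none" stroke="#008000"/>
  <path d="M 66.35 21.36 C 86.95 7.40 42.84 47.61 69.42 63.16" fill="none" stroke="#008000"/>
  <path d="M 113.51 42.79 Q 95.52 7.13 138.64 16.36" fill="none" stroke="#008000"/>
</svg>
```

G21
G90
G0 X122.15 Y65.38
M3 S562
G01 X181.51 Y65.38 F1737
G01 X181.51 Y31.86 F1737
G01 X122.15 Y31.86 F1737
G01 X122.15 Y65.38 F1737
M5
G0 X42.35 Y53.49
M3 S853
G01 X41.71 Y55.89 F1248
G01 X39.95 Y57.65 F1248
G01 X37.55 Y58.29 F1248
G01 X35.15 Y57.65 F1248
G01 X33.39 Y55.89 F1248
G01 X32.75 Y53.49 F1248
G01 X33.39 Y51.09 F1248
G01 X35.15 Y49.33 F1248
G01 X37.55 Y48.69 F1248
G01 X39.95 Y49.33 F1248
G01 X41.71 Y51.09 F1248
G01 X42.35 Y53.49 F1248
M5
G0 X66.35 Y57.14
M3 S853
G01 X71.88 Y59.97 F1248
G01 X70.39 Y55.96 F1248
G01 X65.64 Y47.31 F1248
G01 X61.39 Y36.19 F1248
G01 X61.39 Y24.81 F1248
G01 X69.42 Y15.34 F1248
M5
G0 X113.51 Y35.71
M3 S853
G01 X109.21 Y46.35 F1248
G01 X108.31 Y54.50 F1248
G01 X110.80 Y60.15 F1248
G01 X116.68 Y63.31 F1248
G01 X125.96 Y63.97 F1248
G01 X138.64 Y62.14 F1248
M5
G0 X0.00 Y0.00

Since the viewBox matches the mm dimensions, user units are millimetres directly. The only transform is the Y-flip y_m = 78.50 − y_svg.

Shape 1 is a rectangle drawn with `<rect>`. Its stroke #ff8800 means score at S562, F1737. After flipping Y the toolpath is (122.15,65.38) → (181.51,65.38) → (181.51,31.86) → (122.15,31.86) → (122.15,65.38), returning to the start.

Shape 2 is a circle drawn with `<circle>`. Its stroke #008000 means cut at S853, F1248. After flipping Y the toolpath is (42.35,53.49) → (41.71,55.89) → (39.95,57.65) → (37.55,58.29) → (35.15,57.65) → (33.39,55.89) → (32.75,53.49) → (33.39,51.09) → (35.15,49.33) → (37.55,48.69) → (39.95,49.33) → (41.71,51.09) → (42.35,53.49), returning to the start.

Shape 3 is a cubic bezier drawn with `<path>`. Its stroke #008000 means cut at S853, F1248. After flipping Y the toolpath is (66.35,57.14) → (71.88,59.97) → (70.39,55.96) → (65.64,47.31) → (61.39,36.19) → (61.39,24.81) → (69.42,15.34).

Shape 4 is a quadratic bezier drawn with `<path>`. Its stroke #008000 means cut at S853, F1248. After flipping Y the toolpath is (113.51,35.71) → (109.21,46.35) → (108.31,54.50) → (110.80,60.15) → (116.68,63.31) → (125.96,63.97) → (138.64,62.14).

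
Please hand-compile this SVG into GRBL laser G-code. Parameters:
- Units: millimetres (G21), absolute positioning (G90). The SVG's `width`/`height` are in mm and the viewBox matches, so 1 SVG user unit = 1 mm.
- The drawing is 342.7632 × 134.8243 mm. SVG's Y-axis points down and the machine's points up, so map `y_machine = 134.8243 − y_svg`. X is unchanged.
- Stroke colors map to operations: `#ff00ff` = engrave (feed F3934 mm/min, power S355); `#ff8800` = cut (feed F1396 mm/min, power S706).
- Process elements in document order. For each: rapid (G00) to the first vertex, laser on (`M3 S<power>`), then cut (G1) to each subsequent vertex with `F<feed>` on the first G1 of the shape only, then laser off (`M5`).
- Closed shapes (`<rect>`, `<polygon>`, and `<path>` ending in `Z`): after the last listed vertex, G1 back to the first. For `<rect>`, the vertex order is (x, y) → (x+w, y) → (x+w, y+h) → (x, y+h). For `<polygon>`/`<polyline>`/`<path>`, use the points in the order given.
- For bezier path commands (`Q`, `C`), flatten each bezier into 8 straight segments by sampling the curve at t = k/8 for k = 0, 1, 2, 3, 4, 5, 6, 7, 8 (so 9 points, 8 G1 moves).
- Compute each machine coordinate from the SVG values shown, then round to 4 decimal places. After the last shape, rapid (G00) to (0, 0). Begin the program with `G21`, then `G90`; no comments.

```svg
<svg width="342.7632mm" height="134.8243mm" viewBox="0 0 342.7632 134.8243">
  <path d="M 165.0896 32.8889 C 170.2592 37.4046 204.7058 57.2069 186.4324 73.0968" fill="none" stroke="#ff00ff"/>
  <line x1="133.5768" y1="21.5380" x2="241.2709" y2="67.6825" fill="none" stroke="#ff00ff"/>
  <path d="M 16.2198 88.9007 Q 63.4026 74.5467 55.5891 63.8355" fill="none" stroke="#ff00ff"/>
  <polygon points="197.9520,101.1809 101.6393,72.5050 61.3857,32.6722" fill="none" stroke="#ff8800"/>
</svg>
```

Since the viewBox matches the mm dimensions, user units are millimetres directly. The only transform is the Y-flip y_m = 134.8243 − y_svg.

Shape 1 is a cubic bezier drawn with `<path>`. Its stroke #ff00ff means engrave at S355, F3934. After flipping Y the toolpath is (165.0896,101.9354) → (168.2404,99.5630) → (173.1750,95.9824) → (178.9326,91.4187) → (184.5521,86.0968) → (189.0728,80.2417) → (191.5337,74.0785) → (190.9738,67.8321) → (186.4324,61.7275).

Shape 2 is a line segment drawn with `<line>`. Its stroke #ff00ff means engrave at S355, F3934. After flipping Y the toolpath is (133.5768,113.2863) → (241.2709,67.1418).

Shape 3 is a quadratic bezier drawn with `<path>`. Its stroke #ff00ff means engrave at S355, F3934. After flipping Y the toolpath is (16.2198,45.9236) → (27.1562,49.4552) → (36.3739,52.8729) → (43.8730,56.1768) → (49.6535,59.3669) → (53.7154,62.4431) → (56.0586,65.4055) → (56.6832,68.2541) → (55.5891,70.9888).

Shape 4 is a closed polygon drawn with `<polygon>`. Its stroke #ff8800 means cut at S706, F1396. After flipping Y the toolpath is (197.9520,33.6434) → (101.6393,62.3193) → (61.3857,102.1521) → (197.9520,33.6434), returning to the start.

G21
G90
G00 X165.0896 Y101.9354
M3 S355
G1 X168.2404 Y99.5630 F3934
G1 X173.1750 Y95.9824
G1 X178.9326 Y91.4187
G1 X184.5521 Y86.0968
G1 X189.0728 Y80.2417
G1 X191.5337 Y74.0785
G1 X190.9738 Y67.8321
G1 X186.4324 Y61.7275
M5
G00 X133.5768 Y113.2863
M3 S355
G1 X241.2709 Y67.1418 F3934
M5
G00 X16.2198 Y45.9236
M3 S355
G1 X27.1562 Y49.4552 F3934
G1 X36.3739 Y52.8729
G1 X43.8730 Y56.1768
G1 X49.6535 Y59.3669
G1 X53.7154 Y62.4431
G1 X56.0586 Y65.4055
G1 X56.6832 Y68.2541
G1 X55.5891 Y70.9888
M5
G00 X197.9520 Y33.6434
M3 S706
G1 X101.6393 Y62.3193 F1396
G1 X61.3857 Y102.1521
G1 X197.9520 Y33.6434
M5
G00 X0.0000 Y0.0000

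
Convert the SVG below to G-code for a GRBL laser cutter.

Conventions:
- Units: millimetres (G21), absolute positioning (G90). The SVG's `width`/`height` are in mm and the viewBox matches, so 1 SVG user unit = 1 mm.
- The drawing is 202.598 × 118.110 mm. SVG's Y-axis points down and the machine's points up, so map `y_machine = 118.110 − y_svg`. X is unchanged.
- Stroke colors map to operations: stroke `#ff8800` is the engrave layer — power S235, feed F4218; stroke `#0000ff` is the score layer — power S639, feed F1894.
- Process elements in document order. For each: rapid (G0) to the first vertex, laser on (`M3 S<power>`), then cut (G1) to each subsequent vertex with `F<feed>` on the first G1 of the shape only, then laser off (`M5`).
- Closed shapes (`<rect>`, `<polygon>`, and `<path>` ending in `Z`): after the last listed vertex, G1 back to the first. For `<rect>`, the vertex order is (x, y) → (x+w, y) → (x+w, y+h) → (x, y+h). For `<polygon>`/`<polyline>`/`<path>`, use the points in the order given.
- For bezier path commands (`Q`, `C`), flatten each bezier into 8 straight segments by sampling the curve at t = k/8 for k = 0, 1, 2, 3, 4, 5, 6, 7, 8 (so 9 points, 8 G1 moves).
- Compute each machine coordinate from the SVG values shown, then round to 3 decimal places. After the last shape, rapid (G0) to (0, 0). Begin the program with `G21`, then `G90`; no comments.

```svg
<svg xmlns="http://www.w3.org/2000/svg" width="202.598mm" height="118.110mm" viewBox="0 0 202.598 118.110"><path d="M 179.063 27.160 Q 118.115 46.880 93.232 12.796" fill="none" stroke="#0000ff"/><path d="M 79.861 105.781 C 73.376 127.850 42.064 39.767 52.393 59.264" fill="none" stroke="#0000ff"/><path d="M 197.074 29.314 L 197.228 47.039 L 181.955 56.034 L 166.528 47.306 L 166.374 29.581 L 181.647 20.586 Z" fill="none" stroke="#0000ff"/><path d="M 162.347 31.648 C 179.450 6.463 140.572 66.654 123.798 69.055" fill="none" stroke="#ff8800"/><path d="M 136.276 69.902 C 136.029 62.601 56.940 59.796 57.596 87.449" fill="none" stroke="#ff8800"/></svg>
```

G21
G90
G0 X179.063 Y90.950
M3 S639
G1 X164.390 Y86.861 F1894
G1 X150.843 Y84.453
G1 X138.424 Y83.726
G1 X127.131 Y84.681
G1 X116.966 Y87.317
G1 X107.928 Y91.635
G1 X100.016 Y97.634
G1 X93.232 Y105.314
M5
G0 X79.861 Y12.329
M3 S639
G1 X76.395 Y8.791 F1894
G1 X71.381 Y13.029
G1 X65.597 Y22.490
G1 X59.822 Y34.623
G1 X54.835 Y46.877
G1 X51.415 Y56.700
G1 X50.342 Y61.540
G1 X52.393 Y58.846
M5
G0 X197.074 Y88.796
M3 S639
G1 X197.228 Y71.071 F1894
G1 X181.955 Y62.076
G1 X166.528 Y70.804
G1 X166.374 Y88.529
G1 X181.647 Y97.524
G1 X197.074 Y88.796
M5
G0 X162.347 Y86.462
M3 S235
G1 X166.289 Y92.184 F4218
G1 X165.898 Y91.580
G1 X162.089 Y86.327
G1 X155.776 Y78.103
G1 X147.876 Y68.587
G1 X139.303 Y59.454
G1 X130.972 Y52.385
G1 X123.798 Y49.055
M5
G0 X136.276 Y48.208
M3 S235
G1 X132.797 Y50.684 F4218
G1 X123.786 Y52.435
G1 X111.100 Y53.156
G1 X96.597 Y52.542
G1 X82.137 Y50.290
G1 X69.578 Y46.096
G1 X60.778 Y39.654
G1 X57.596 Y30.661
M5
G0 X0.000 Y0.000

1 u = 1 mm; y_m = 118.110 − y.

[1] `<path>` quadratic bezier, #0000ff→score S639 F1894: (179.063,90.950) → (164.390,86.861) → (150.843,84.453) → (138.424,83.726) → (127.131,84.681) → (116.966,87.317) → (107.928,91.635) → (100.016,97.634) → (93.232,105.314)

[2] `<path>` cubic bezier, #0000ff→score S639 F1894: (79.861,12.329) → (76.395,8.791) → (71.381,13.029) → (65.597,22.490) → (59.822,34.623) → (54.835,46.877) → (51.415,56.700) → (50.342,61.540) → (52.393,58.846)

[3] `<path>` regular polygon, #0000ff→score S639 F1894: (197.074,88.796) → (197.228,71.071) → (181.955,62.076) → (166.528,70.804) → (166.374,88.529) → (181.647,97.524) → (197.074,88.796) (closed)

[4] `<path>` cubic bezier, #ff8800→engrave S235 F4218: (162.347,86.462) → (166.289,92.184) → (165.898,91.580) → (162.089,86.327) → (155.776,78.103) → (147.876,68.587) → (139.303,59.454) → (130.972,52.385) → (123.798,49.055)

[5] `<path>` cubic bezier, #ff8800→engrave S235 F4218: (136.276,48.208) → (132.797,50.684) → (123.786,52.435) → (111.100,53.156) → (96.597,52.542) → (82.137,50.290) → (69.578,46.096) → (60.778,39.654) → (57.596,30.661)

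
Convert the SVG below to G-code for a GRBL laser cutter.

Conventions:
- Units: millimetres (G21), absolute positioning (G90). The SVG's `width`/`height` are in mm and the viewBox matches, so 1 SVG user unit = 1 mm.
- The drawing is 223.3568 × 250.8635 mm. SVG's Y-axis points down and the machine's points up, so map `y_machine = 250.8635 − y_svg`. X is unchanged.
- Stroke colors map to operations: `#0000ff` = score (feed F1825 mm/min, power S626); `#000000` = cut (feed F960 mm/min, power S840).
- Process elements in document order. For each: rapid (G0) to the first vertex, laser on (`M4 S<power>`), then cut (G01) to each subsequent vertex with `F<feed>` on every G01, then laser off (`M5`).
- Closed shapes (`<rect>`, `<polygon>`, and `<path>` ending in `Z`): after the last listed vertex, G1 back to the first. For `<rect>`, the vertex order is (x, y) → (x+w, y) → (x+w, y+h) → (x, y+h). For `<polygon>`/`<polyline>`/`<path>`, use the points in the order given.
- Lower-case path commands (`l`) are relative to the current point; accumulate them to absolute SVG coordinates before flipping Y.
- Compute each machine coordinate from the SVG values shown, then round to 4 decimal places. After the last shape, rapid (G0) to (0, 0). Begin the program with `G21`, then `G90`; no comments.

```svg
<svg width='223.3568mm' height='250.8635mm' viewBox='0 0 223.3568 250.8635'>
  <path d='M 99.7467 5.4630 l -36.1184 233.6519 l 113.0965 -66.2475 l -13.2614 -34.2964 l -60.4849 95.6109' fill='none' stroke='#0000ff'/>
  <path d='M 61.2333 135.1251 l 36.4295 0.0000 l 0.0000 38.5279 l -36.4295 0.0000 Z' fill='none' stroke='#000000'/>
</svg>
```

G21
G90
G0 X99.7467 Y245.4005
M4 S626
G01 X63.6283 Y11.7486 F1825
G01 X176.7248 Y77.9961 F1825
G01 X163.4634 Y112.2925 F1825
G01 X102.9785 Y16.6816 F1825
M5
G0 X61.2333 Y115.7384
M4 S840
G01 X97.6628 Y115.7384 F960
G01 X97.6628 Y77.2105 F960
G01 X61.2333 Y77.2105 F960
G01 X61.2333 Y115.7384 F960
M5
G0 X0.0000 Y0.0000

Since the viewBox matches the mm dimensions, user units are millimetres directly. The only transform is the Y-flip y_m = 250.8635 − y_svg.

Shape 1 is a open polyline drawn with `<path>`. Its stroke #0000ff means score at S626, F1825. After flipping Y the toolpath is (99.7467,245.4005) → (63.6283,11.7486) → (176.7248,77.9961) → (163.4634,112.2925) → (102.9785,16.6816).

Shape 2 is a rectangle drawn with `<path>`. Its stroke #000000 means cut at S840, F960. After flipping Y the toolpath is (61.2333,115.7384) → (97.6628,115.7384) → (97.6628,77.2105) → (61.2333,77.2105) → (61.2333,115.7384), returning to the start.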